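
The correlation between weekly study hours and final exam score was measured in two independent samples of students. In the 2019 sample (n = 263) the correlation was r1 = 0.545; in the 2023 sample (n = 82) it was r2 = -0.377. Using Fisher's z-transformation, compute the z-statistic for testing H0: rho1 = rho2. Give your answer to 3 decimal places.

Fisher z-transforms: z1 = atanh(0.545) = 0.611241, z2 = atanh(-0.377) = -0.396558; difference d = 1.007799
Var(d) = 1/260 + 1/79 = 0.0038462 + 0.0126582 = 0.0165044
z = d/√Var(d) = 1.007799 / √0.0165044 = 1.007799 / 0.128469 = 7.845

7.845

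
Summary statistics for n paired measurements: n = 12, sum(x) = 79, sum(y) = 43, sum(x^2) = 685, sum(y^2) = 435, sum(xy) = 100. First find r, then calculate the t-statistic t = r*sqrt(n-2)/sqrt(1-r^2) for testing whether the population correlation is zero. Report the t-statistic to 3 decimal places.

-5.116

Numerator: nΣxy − (Σx)(Σy) = 12·100 − (79)(43) = -2197
Denominator: √[(nΣx²−(Σx)²)(nΣy²−(Σy)²)]
  nΣx²−(Σx)² = 12·685 − 6241 = 1979;  nΣy²−(Σy)² = 12·435 − 1849 = 3371
  √(1979·3371) = √6671209 = 2582.8684
r = -2197 / 2582.8684 = -0.8506
t = r·√(n−2)/√(1−r²) = -0.8506·√10 / √(1−0.723520) = -2.689833 / 0.525814 = -5.116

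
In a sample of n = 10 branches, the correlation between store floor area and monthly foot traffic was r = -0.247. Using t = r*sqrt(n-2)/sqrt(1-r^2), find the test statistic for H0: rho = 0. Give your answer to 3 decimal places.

-0.721

1 − r² = 1 − 0.061009 = 0.938991;  √(1−r²) = 0.969015
√(n−2) = √8 = 2.828427
t = r·√(n−2)/√(1−r²) = -0.247 · 2.828427 / 0.969015 = -0.721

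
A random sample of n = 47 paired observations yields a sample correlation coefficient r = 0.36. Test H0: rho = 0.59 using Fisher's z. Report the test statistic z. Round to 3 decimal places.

-1.995

Fisher z: atanh(0.36) = 0.376886, atanh(0.59) = 0.677666
z = (z_r − z_0)·√(n−3) = (0.376886 − 0.677666)·√44 = -0.300780 · 6.633250 = -1.995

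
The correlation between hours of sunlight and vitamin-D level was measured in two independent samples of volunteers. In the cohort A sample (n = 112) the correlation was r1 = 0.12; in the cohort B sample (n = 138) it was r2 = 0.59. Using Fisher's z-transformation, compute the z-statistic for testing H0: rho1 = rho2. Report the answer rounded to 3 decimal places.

-4.326

z1 = atanh(0.12) = 0.120581,  z2 = atanh(0.59) = 0.677666
SE = √(1/(n1−3) + 1/(n2−3)) = √(1/109 + 1/135) = √(0.0091743 + 0.0074074) = √0.0165817 = 0.128770
z = (z1 − z2)/SE = (0.120581 − 0.677666) / 0.128770 = -0.557085 / 0.128770 = -4.326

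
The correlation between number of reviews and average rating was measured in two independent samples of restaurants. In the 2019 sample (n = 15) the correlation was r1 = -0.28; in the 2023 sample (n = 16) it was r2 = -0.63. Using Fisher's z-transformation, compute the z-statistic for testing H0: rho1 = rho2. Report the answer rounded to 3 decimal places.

z1 = atanh(-0.28) = -0.287682,  z2 = atanh(-0.63) = -0.741416
SE = √(1/(n1−3) + 1/(n2−3)) = √(1/12 + 1/13) = √(0.0833333 + 0.0769231) = √0.1602564 = 0.400320
z = (z1 − z2)/SE = (-0.287682 − (-0.741416)) / 0.400320 = 0.453734 / 0.400320 = 1.133

1.133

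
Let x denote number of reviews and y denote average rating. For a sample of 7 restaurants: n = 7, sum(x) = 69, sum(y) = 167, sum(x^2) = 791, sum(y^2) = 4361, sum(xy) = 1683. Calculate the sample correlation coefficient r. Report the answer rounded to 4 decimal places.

Numerator: nΣxy − (Σx)(Σy) = 7·1683 − (69)(167) = 258
Denominator: √[(nΣx²−(Σx)²)(nΣy²−(Σy)²)]
  nΣx²−(Σx)² = 7·791 − 4761 = 776;  nΣy²−(Σy)² = 7·4361 − 27889 = 2638
  √(776·2638) = √2047088 = 1430.7648
r = 258 / 1430.7648 = 0.1803

0.1803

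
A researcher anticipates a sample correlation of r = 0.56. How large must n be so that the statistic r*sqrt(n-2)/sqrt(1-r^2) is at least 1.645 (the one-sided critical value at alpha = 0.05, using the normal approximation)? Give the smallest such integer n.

Need r·√(n−2)/√(1−r²) ≥ 1.645
√(n−2) ≥ 1.645·√(1−0.3136) / 0.56 = 1.645·0.828493 / 0.56 = 2.4337
n−2 ≥ 5.9229  ⇒  n ≥ 7.9229
Smallest integer n = 8

8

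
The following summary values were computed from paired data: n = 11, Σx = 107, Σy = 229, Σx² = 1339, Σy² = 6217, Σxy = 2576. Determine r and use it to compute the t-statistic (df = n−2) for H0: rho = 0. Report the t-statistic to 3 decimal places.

1.875

Numerator: nΣxy − (Σx)(Σy) = 11·2576 − (107)(229) = 3833
Denominator: √[(nΣx²−(Σx)²)(nΣy²−(Σy)²)]
  nΣx²−(Σx)² = 11·1339 − 11449 = 3280;  nΣy²−(Σy)² = 11·6217 − 52441 = 15946
  √(3280·15946) = √52302880 = 7232.0730
r = 3833 / 7232.0730 = 0.5300
t = r·√(n−2)/√(1−r²) = 0.5300·√9 / √(1−0.280900) = 1.590000 / 0.847998 = 1.875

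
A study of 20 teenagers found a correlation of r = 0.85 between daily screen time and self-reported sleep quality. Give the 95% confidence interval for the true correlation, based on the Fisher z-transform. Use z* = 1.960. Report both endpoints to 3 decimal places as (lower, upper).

z_r = atanh(0.85) = 1.256153;  SE = 1/√(n−3) = 1/√17 = 0.242536
z-limits: 1.256153 ± 1.960·0.242536 = 1.256153 ± 0.475371 = [0.780782, 1.731524]
ρ-limits: (tanh 0.780782, tanh 1.731524) = (0.653, 0.939)

(0.653, 0.939)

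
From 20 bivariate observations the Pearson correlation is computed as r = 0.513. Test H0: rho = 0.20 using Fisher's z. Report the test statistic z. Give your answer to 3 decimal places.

Fisher z: atanh(0.513) = 0.566793, atanh(0.20) = 0.202733
z = (z_r − z_0)·√(n−3) = (0.566793 − 0.202733)·√17 = 0.364060 · 4.123106 = 1.501

1.501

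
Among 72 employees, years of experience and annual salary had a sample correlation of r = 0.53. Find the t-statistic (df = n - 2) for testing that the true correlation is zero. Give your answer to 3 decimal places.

1 − r² = 1 − 0.2809 = 0.7191;  √(1−r²) = 0.847998
√(n−2) = √70 = 8.366600
t = r·√(n−2)/√(1−r²) = 0.53 · 8.366600 / 0.847998 = 5.229

5.229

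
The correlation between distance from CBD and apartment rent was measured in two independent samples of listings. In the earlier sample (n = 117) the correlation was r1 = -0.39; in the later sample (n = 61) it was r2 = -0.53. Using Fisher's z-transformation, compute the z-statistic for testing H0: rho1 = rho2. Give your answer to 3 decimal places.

1.106

Fisher z-transforms: z1 = atanh(-0.39) = -0.411800, z2 = atanh(-0.53) = -0.590145; difference d = 0.178345
Var(d) = 1/114 + 1/58 = 0.0087719 + 0.0172414 = 0.0260133
z = d/√Var(d) = 0.178345 / √0.0260133 = 0.178345 / 0.161286 = 1.106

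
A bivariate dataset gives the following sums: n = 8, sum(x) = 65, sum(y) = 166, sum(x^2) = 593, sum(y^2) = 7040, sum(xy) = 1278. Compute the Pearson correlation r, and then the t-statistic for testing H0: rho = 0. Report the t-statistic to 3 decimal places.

-0.363

S_xy = nΣxy − ΣxΣy = 8·1278 − 65·166 = 10224 − 10790 = -566
S_xx = nΣx² − (Σx)² = 8·593 − 65² = 4744 − 4225 = 519
S_yy = nΣy² − (Σy)² = 8·7040 − 166² = 56320 − 27556 = 28764
r = S_xy / √(S_xx·S_yy) = -566 / √(519·28764) = -566 / √14928516 = -566 / 3863.7438 = -0.1465
t = r·√(n−2)/√(1−r²) = -0.1465·√6 / √(1−0.021462) = -0.358850 / 0.989211 = -0.363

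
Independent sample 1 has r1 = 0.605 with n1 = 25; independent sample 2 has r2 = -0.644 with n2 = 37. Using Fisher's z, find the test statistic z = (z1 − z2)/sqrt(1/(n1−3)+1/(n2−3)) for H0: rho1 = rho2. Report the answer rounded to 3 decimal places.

z1 = atanh(0.605) = 0.700997,  z2 = atanh(-0.644) = -0.764978
SE = √(1/(n1−3) + 1/(n2−3)) = √(1/22 + 1/34) = √(0.0454545 + 0.0294118) = √0.0748663 = 0.273617
z = (z1 − z2)/SE = (0.700997 − (-0.764978)) / 0.273617 = 1.465975 / 0.273617 = 5.358

5.358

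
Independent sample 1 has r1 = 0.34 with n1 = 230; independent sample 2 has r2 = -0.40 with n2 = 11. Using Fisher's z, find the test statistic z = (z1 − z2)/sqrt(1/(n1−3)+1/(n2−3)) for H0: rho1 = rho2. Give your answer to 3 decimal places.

z1 = atanh(0.34) = 0.354093,  z2 = atanh(-0.40) = -0.423649
SE = √(1/(n1−3) + 1/(n2−3)) = √(1/227 + 1/8) = √(0.0044053 + 0.1250000) = √0.1294053 = 0.359729
z = (z1 − z2)/SE = (0.354093 − (-0.423649)) / 0.359729 = 0.777742 / 0.359729 = 2.162

2.162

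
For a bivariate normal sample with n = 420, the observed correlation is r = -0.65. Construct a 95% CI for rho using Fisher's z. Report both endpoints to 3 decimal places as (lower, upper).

Fisher z: z_r = atanh(r) = ½·ln((1+(-0.65))/(1−(-0.65))) = -0.775299
SE(z) = 1/√(n−3) = 1/√417 = 0.048970
95% ⇒ z* = 1.960; margin = 1.960·0.048970 = 0.095981
CI on z-scale: (-0.871280, -0.679318)
Back-transform: tanh(-0.871280) = -0.702024, tanh(-0.679318) = -0.591076

(-0.702, -0.591)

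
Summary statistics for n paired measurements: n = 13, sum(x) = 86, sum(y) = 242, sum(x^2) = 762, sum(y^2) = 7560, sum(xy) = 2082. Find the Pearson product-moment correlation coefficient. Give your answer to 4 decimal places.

Numerator: nΣxy − (Σx)(Σy) = 13·2082 − (86)(242) = 6254
Denominator: √[(nΣx²−(Σx)²)(nΣy²−(Σy)²)]
  nΣx²−(Σx)² = 13·762 − 7396 = 2510;  nΣy²−(Σy)² = 13·7560 − 58564 = 39716
  √(2510·39716) = √99687160 = 9984.3457
r = 6254 / 9984.3457 = 0.6264

0.6264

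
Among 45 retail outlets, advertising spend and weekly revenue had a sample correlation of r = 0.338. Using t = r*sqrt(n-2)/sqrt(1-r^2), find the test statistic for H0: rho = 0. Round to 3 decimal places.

1 − r² = 1 − 0.114244 = 0.885756;  √(1−r²) = 0.941146
√(n−2) = √43 = 6.557439
t = r·√(n−2)/√(1−r²) = 0.338 · 6.557439 / 0.941146 = 2.355

2.355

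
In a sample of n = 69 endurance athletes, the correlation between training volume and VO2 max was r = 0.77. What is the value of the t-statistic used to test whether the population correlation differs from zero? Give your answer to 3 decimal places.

t = r·√(n−2) / √(1−r²) with r = 0.77, n = 69
  = 0.77·√67 / √(1 − 0.5929)
  = 0.77·8.185353 / 0.638044
  = 6.302722 / 0.638044 = 9.878

9.878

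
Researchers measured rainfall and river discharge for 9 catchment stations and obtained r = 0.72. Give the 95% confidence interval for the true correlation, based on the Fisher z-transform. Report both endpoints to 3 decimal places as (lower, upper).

z_r = atanh(0.72) = 0.907645;  SE = 1/√(n−3) = 1/√6 = 0.408248
z-limits: 0.907645 ± 1.960·0.408248 = 0.907645 ± 0.800166 = [0.107479, 1.707811]
ρ-limits: (tanh 0.107479, tanh 1.707811) = (0.107, 0.936)

(0.107, 0.936)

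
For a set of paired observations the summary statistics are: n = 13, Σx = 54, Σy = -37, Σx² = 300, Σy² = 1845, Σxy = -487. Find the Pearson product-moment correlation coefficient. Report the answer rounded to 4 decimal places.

-0.9185

Numerator: nΣxy − (Σx)(Σy) = 13·(-487) − (54)(-37) = -4333
Denominator: √[(nΣx²−(Σx)²)(nΣy²−(Σy)²)]
  nΣx²−(Σx)² = 13·300 − 2916 = 984;  nΣy²−(Σy)² = 13·1845 − 1369 = 22616
  √(984·22616) = √22254144 = 4717.4298
r = -4333 / 4717.4298 = -0.9185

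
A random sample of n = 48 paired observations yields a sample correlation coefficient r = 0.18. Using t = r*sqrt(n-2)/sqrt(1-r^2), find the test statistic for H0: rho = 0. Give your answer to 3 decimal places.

1 − r² = 1 − 0.0324 = 0.9676;  √(1−r²) = 0.983667
√(n−2) = √46 = 6.782330
t = r·√(n−2)/√(1−r²) = 0.18 · 6.782330 / 0.983667 = 1.241

1.241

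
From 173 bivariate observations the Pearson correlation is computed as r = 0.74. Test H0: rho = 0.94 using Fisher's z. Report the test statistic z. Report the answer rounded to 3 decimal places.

-10.269

z_r = atanh(0.74) = 0.950479,  z_0 = atanh(0.94) = 1.738049
SE = 1/√(n−3) = 1/√170 = 0.076696
z = (z_r − z_0)/SE = (0.950479 − 1.738049) / 0.076696 = -0.787570 / 0.076696 = -10.269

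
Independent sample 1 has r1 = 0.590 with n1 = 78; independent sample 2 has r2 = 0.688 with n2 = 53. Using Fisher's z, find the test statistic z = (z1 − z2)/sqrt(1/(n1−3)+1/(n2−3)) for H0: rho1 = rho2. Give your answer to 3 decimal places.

-0.912

z1 = atanh(0.590) = 0.677666,  z2 = atanh(0.688) = 0.844148
SE = √(1/(n1−3) + 1/(n2−3)) = √(1/75 + 1/50) = √(0.0133333 + 0.0200000) = √0.0333333 = 0.182574
z = (z1 − z2)/SE = (0.677666 − 0.844148) / 0.182574 = -0.166482 / 0.182574 = -0.912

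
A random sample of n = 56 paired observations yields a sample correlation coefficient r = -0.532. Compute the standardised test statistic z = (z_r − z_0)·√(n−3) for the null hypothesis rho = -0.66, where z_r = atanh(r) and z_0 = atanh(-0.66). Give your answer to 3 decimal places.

z_r = atanh(-0.532) = -0.592931,  z_0 = atanh(-0.66) = -0.792814
SE = 1/√(n−3) = 1/√53 = 0.137361
z = (z_r − z_0)/SE = (-0.592931 − (-0.792814)) / 0.137361 = 0.199883 / 0.137361 = 1.455

1.455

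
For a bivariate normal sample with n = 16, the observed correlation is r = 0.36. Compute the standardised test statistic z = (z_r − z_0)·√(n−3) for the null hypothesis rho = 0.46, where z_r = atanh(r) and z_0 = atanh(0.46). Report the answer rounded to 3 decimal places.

-0.434

z_r = atanh(0.36) = 0.376886,  z_0 = atanh(0.46) = 0.497311
SE = 1/√(n−3) = 1/√13 = 0.277350
z = (z_r − z_0)/SE = (0.376886 − 0.497311) / 0.277350 = -0.120425 / 0.277350 = -0.434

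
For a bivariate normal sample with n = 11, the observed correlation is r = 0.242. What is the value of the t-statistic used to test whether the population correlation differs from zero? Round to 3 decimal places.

0.748

1 − r² = 1 − 0.058564 = 0.941436;  √(1−r²) = 0.970276
√(n−2) = √9 = 3.000000
t = r·√(n−2)/√(1−r²) = 0.242 · 3.000000 / 0.970276 = 0.748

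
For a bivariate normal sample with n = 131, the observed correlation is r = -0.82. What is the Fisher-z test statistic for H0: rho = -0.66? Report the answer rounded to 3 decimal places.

z_r = atanh(-0.82) = -1.156817,  z_0 = atanh(-0.66) = -0.792814
SE = 1/√(n−3) = 1/√128 = 0.088388
z = (z_r − z_0)/SE = (-1.156817 − (-0.792814)) / 0.088388 = -0.364003 / 0.088388 = -4.118

-4.118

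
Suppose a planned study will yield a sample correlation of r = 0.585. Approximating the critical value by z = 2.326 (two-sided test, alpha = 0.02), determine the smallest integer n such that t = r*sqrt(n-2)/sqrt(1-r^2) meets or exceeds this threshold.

13

r√(n−2)/√(1−r²) ≥ 2.326  ⇔  n−2 ≥ (2.326)²·(1−r²)/r²
(1−r²)/r² = (1−0.342225)/0.342225 = 1.9221
n ≥ 2 + 5.410276·1.9221 = 2 + 10.3991 = 12.3991
⌈12.3991⌉ = 13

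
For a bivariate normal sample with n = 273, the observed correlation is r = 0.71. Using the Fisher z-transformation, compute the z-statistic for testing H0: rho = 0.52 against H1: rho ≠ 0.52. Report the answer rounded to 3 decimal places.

z_r = atanh(0.71) = 0.887184,  z_0 = atanh(0.52) = 0.576340
SE = 1/√(n−3) = 1/√270 = 0.060858
z = (z_r − z_0)/SE = (0.887184 − 0.576340) / 0.060858 = 0.310844 / 0.060858 = 5.108

5.108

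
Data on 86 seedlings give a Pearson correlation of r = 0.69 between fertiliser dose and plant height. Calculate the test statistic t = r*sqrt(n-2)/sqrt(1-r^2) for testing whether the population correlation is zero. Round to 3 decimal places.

t = r·√(n−2) / √(1−r²) with r = 0.69, n = 86
  = 0.69·√84 / √(1 − 0.4761)
  = 0.69·9.165151 / 0.723809
  = 6.323954 / 0.723809 = 8.737

8.737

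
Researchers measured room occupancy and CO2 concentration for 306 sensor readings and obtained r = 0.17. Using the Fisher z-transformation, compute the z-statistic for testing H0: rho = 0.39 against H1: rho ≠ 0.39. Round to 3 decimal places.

z_r = atanh(0.17) = 0.171667,  z_0 = atanh(0.39) = 0.411800
SE = 1/√(n−3) = 1/√303 = 0.057448
z = (z_r − z_0)/SE = (0.171667 − 0.411800) / 0.057448 = -0.240133 / 0.057448 = -4.180

-4.180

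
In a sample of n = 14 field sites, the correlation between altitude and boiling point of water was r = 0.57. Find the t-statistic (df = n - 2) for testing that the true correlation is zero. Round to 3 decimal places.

2.403

t = r·√(n−2) / √(1−r²) with r = 0.57, n = 14
  = 0.57·√12 / √(1 − 0.3249)
  = 0.57·3.464102 / 0.821645
  = 1.974538 / 0.821645 = 2.403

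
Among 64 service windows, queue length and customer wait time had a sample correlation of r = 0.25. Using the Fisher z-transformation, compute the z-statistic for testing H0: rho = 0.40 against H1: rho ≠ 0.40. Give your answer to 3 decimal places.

z_r = atanh(0.25) = 0.255413,  z_0 = atanh(0.40) = 0.423649
SE = 1/√(n−3) = 1/√61 = 0.128037
z = (z_r − z_0)/SE = (0.255413 − 0.423649) / 0.128037 = -0.168236 / 0.128037 = -1.314

-1.314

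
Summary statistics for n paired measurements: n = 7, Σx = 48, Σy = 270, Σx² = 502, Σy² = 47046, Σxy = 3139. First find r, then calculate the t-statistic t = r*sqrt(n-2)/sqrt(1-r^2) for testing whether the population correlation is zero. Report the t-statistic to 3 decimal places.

Numerator: nΣxy − (Σx)(Σy) = 7·3139 − (48)(270) = 9013
Denominator: √[(nΣx²−(Σx)²)(nΣy²−(Σy)²)]
  nΣx²−(Σx)² = 7·502 − 2304 = 1210;  nΣy²−(Σy)² = 7·47046 − 72900 = 256422
  √(1210·256422) = √310270620 = 17614.5003
r = 9013 / 17614.5003 = 0.5117
t = r·√(n−2)/√(1−r²) = 0.5117·√5 / √(1−0.261837) = 1.144196 / 0.859164 = 1.332

1.332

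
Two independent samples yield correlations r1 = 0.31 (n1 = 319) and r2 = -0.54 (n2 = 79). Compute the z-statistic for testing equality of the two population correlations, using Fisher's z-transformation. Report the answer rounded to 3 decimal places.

Fisher z-transforms: z1 = atanh(0.31) = 0.320545, z2 = atanh(-0.54) = -0.604156; difference d = 0.924701
Var(d) = 1/316 + 1/76 = 0.0031646 + 0.0131579 = 0.0163225
z = d/√Var(d) = 0.924701 / √0.0163225 = 0.924701 / 0.127760 = 7.238

7.238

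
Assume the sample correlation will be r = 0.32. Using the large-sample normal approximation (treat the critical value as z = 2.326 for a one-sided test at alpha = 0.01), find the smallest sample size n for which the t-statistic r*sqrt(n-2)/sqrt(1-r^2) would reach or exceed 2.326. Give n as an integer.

Need r·√(n−2)/√(1−r²) ≥ 2.326
√(n−2) ≥ 2.326·√(1−0.1024) / 0.32 = 2.326·0.947418 / 0.32 = 6.8865
n−2 ≥ 47.4239  ⇒  n ≥ 49.4239
Smallest integer n = 50

50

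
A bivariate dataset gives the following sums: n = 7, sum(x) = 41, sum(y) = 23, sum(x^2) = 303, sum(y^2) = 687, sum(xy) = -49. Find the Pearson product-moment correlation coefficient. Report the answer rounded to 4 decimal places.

-0.9371

S_xy = nΣxy − ΣxΣy = 7·(-49) − 41·23 = -343 − 943 = -1286
S_xx = nΣx² − (Σx)² = 7·303 − 41² = 2121 − 1681 = 440
S_yy = nΣy² − (Σy)² = 7·687 − 23² = 4809 − 529 = 4280
r = S_xy / √(S_xx·S_yy) = -1286 / √(440·4280) = -1286 / √1883200 = -1286 / 1372.2973 = -0.9371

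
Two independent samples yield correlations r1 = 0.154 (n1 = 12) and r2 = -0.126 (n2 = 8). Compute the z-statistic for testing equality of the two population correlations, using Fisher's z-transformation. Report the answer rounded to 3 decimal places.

0.505

z1 = atanh(0.154) = 0.155235,  z2 = atanh(-0.126) = -0.126673
SE = √(1/(n1−3) + 1/(n2−3)) = √(1/9 + 1/5) = √(0.1111111 + 0.2000000) = √0.3111111 = 0.557773
z = (z1 − z2)/SE = (0.155235 − (-0.126673)) / 0.557773 = 0.281908 / 0.557773 = 0.505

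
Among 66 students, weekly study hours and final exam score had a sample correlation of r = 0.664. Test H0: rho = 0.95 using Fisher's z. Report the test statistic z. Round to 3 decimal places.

-8.190

z_r = atanh(0.664) = 0.799934,  z_0 = atanh(0.95) = 1.831781
SE = 1/√(n−3) = 1/√63 = 0.125988
z = (z_r − z_0)/SE = (0.799934 − 1.831781) / 0.125988 = -1.031847 / 0.125988 = -8.190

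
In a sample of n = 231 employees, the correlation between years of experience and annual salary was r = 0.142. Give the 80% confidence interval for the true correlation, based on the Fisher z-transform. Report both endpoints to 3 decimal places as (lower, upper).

(0.058, 0.224)

z_r = atanh(0.142) = 0.142966;  SE = 1/√(n−3) = 1/√228 = 0.066227
z-limits: 0.142966 ± 1.282·0.066227 = 0.142966 ± 0.084903 = [0.058063, 0.227869]
ρ-limits: (tanh 0.058063, tanh 0.227869) = (0.058, 0.224)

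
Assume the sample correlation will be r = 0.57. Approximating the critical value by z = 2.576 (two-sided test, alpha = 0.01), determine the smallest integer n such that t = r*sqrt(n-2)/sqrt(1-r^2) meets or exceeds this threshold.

Need r·√(n−2)/√(1−r²) ≥ 2.576
√(n−2) ≥ 2.576·√(1−0.3249) / 0.57 = 2.576·0.821645 / 0.57 = 3.7133
n−2 ≥ 13.7886  ⇒  n ≥ 15.7886
Smallest integer n = 16

16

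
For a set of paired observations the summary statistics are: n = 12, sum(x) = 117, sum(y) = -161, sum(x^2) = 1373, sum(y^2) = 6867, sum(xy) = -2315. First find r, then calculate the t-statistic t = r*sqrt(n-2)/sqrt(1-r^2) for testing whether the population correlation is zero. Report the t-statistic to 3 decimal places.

-3.214

S_xy = nΣxy − ΣxΣy = 12·(-2315) − 117·(-161) = -27780 − (-18837) = -8943
S_xx = nΣx² − (Σx)² = 12·1373 − 117² = 16476 − 13689 = 2787
S_yy = nΣy² − (Σy)² = 12·6867 − (-161)² = 82404 − 25921 = 56483
r = S_xy / √(S_xx·S_yy) = -8943 / √(2787·56483) = -8943 / √157418121 = -8943 / 12546.6378 = -0.7128
t = r·√(n−2)/√(1−r²) = -0.7128·√10 / √(1−0.508084) = -2.254072 / 0.701367 = -3.214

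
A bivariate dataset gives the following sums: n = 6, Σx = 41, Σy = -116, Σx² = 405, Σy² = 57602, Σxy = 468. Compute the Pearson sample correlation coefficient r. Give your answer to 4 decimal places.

0.4796

S_xy = nΣxy − ΣxΣy = 6·468 − 41·(-116) = 2808 − (-4756) = 7564
S_xx = nΣx² − (Σx)² = 6·405 − 41² = 2430 − 1681 = 749
S_yy = nΣy² − (Σy)² = 6·57602 − (-116)² = 345612 − 13456 = 332156
r = S_xy / √(S_xx·S_yy) = 7564 / √(749·332156) = 7564 / √248784844 = 7564 / 15772.9149 = 0.4796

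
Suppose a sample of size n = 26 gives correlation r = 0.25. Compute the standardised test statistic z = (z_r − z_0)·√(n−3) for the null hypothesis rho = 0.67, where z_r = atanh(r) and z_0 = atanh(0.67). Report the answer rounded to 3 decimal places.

-2.663

z_r = atanh(0.25) = 0.255413,  z_0 = atanh(0.67) = 0.810743
SE = 1/√(n−3) = 1/√23 = 0.208514
z = (z_r − z_0)/SE = (0.255413 − 0.810743) / 0.208514 = -0.555330 / 0.208514 = -2.663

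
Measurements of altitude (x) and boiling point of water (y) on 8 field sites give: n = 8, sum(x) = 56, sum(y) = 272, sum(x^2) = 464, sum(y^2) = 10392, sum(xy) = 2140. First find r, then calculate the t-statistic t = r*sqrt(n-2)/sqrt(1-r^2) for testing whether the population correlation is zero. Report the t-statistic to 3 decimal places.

3.540

S_xy = nΣxy − ΣxΣy = 8·2140 − 56·272 = 17120 − 15232 = 1888
S_xx = nΣx² − (Σx)² = 8·464 − 56² = 3712 − 3136 = 576
S_yy = nΣy² − (Σy)² = 8·10392 − 272² = 83136 − 73984 = 9152
r = S_xy / √(S_xx·S_yy) = 1888 / √(576·9152) = 1888 / √5271552 = 1888 / 2295.9861 = 0.8223
t = r·√(n−2)/√(1−r²) = 0.8223·√6 / √(1−0.676177) = 2.014215 / 0.569054 = 3.540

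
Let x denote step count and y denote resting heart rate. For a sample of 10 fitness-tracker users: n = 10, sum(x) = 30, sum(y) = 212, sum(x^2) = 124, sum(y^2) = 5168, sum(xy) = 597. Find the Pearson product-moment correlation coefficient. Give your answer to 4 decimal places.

S_xy = nΣxy − ΣxΣy = 10·597 − 30·212 = 5970 − 6360 = -390
S_xx = nΣx² − (Σx)² = 10·124 − 30² = 1240 − 900 = 340
S_yy = nΣy² − (Σy)² = 10·5168 − 212² = 51680 − 44944 = 6736
r = S_xy / √(S_xx·S_yy) = -390 / √(340·6736) = -390 / √2290240 = -390 / 1513.3539 = -0.2577

-0.2577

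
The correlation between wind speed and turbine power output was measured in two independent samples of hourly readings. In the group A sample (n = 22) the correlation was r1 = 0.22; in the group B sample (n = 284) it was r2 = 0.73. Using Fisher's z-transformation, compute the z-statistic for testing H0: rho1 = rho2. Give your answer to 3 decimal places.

Fisher z-transforms: z1 = atanh(0.22) = 0.223656, z2 = atanh(0.73) = 0.928727; difference d = -0.705071
Var(d) = 1/19 + 1/281 = 0.0526316 + 0.0035587 = 0.0561903
z = d/√Var(d) = -0.705071 / √0.0561903 = -0.705071 / 0.237045 = -2.974

-2.974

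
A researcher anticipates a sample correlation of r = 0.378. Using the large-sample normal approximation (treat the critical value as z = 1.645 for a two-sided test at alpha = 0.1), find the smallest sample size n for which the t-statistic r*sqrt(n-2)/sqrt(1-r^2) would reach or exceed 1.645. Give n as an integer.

Need r·√(n−2)/√(1−r²) ≥ 1.645
√(n−2) ≥ 1.645·√(1−0.142884) / 0.378 = 1.645·0.925806 / 0.378 = 4.0290
n−2 ≥ 16.2328  ⇒  n ≥ 18.2328
Smallest integer n = 19

19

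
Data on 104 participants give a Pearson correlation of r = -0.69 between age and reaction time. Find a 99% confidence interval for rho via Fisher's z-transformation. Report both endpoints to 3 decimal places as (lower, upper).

z_r = atanh(-0.69) = -0.847956;  SE = 1/√(n−3) = 1/√101 = 0.099504
z-limits: -0.847956 ± 2.576·0.099504 = -0.847956 ± 0.256322 = [-1.104278, -0.591634]
ρ-limits: (tanh -1.104278, tanh -0.591634) = (-0.802, -0.531)

(-0.802, -0.531)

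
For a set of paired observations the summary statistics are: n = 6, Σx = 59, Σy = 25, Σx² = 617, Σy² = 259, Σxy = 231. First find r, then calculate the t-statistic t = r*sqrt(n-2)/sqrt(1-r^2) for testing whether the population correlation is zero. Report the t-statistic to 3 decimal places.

-0.401

Numerator: nΣxy − (Σx)(Σy) = 6·231 − (59)(25) = -89
Denominator: √[(nΣx²−(Σx)²)(nΣy²−(Σy)²)]
  nΣx²−(Σx)² = 6·617 − 3481 = 221;  nΣy²−(Σy)² = 6·259 − 625 = 929
  √(221·929) = √205309 = 453.1104
r = -89 / 453.1104 = -0.1964
t = r·√(n−2)/√(1−r²) = -0.1964·√4 / √(1−0.038573) = -0.392800 / 0.980524 = -0.401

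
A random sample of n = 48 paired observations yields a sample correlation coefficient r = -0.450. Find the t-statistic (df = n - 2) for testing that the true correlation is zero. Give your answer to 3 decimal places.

-3.418

t = r·√(n−2) / √(1−r²) with r = -0.450, n = 48
  = -0.450·√46 / √(1 − 0.202500)
  = -0.450·6.782330 / 0.893029
  = -3.052049 / 0.893029 = -3.418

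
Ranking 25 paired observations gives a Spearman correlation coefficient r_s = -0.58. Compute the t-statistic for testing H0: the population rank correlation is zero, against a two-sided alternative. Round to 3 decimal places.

-3.415

t = r_s·√(n−2) / √(1−r_s²) with r_s = -0.58, n = 25
  = -0.58·√23 / √(1 − 0.3364)
  = -0.58·4.795832 / 0.814616
  = -2.781583 / 0.814616 = -3.415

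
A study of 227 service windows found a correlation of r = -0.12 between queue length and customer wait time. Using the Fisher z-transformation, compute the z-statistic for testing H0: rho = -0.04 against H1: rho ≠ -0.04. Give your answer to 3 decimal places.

-1.206

z_r = atanh(-0.12) = -0.120581,  z_0 = atanh(-0.04) = -0.040021
SE = 1/√(n−3) = 1/√224 = 0.066815
z = (z_r − z_0)/SE = (-0.120581 − (-0.040021)) / 0.066815 = -0.080560 / 0.066815 = -1.206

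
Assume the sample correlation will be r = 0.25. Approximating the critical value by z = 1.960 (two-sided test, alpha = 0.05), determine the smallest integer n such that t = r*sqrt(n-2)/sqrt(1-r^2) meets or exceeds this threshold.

Need r·√(n−2)/√(1−r²) ≥ 1.960
√(n−2) ≥ 1.960·√(1−0.0625) / 0.25 = 1.960·0.968246 / 0.25 = 7.5910
n−2 ≥ 57.6233  ⇒  n ≥ 59.6233
Smallest integer n = 60

60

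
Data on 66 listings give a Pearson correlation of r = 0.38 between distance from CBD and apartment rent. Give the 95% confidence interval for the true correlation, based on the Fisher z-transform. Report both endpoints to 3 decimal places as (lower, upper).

Fisher z: z_r = atanh(r) = ½·ln((1+0.38)/(1−0.38)) = 0.400060
SE(z) = 1/√(n−3) = 1/√63 = 0.125988
95% ⇒ z* = 1.960; margin = 1.960·0.125988 = 0.246936
CI on z-scale: (0.153124, 0.646996)
Back-transform: tanh(0.153124) = 0.151938, tanh(0.646996) = 0.569644

(0.152, 0.570)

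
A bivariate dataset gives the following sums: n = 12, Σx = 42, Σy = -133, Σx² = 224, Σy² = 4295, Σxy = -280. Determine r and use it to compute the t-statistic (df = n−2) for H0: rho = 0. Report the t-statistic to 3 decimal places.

S_xy = nΣxy − ΣxΣy = 12·(-280) − 42·(-133) = -3360 − (-5586) = 2226
S_xx = nΣx² − (Σx)² = 12·224 − 42² = 2688 − 1764 = 924
S_yy = nΣy² − (Σy)² = 12·4295 − (-133)² = 51540 − 17689 = 33851
r = S_xy / √(S_xx·S_yy) = 2226 / √(924·33851) = 2226 / √31278324 = 2226 / 5592.7027 = 0.3980
t = r·√(n−2)/√(1−r²) = 0.3980·√10 / √(1−0.158404) = 1.258587 / 0.917385 = 1.372

1.372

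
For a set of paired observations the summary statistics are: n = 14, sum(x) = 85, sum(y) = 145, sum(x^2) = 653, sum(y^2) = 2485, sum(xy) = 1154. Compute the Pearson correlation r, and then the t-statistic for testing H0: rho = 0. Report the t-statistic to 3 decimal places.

3.878

S_xy = nΣxy − ΣxΣy = 14·1154 − 85·145 = 16156 − 12325 = 3831
S_xx = nΣx² − (Σx)² = 14·653 − 85² = 9142 − 7225 = 1917
S_yy = nΣy² − (Σy)² = 14·2485 − 145² = 34790 − 21025 = 13765
r = S_xy / √(S_xx·S_yy) = 3831 / √(1917·13765) = 3831 / √26387505 = 3831 / 5136.8770 = 0.7458
t = r·√(n−2)/√(1−r²) = 0.7458·√12 / √(1−0.556218) = 2.583527 / 0.666170 = 3.878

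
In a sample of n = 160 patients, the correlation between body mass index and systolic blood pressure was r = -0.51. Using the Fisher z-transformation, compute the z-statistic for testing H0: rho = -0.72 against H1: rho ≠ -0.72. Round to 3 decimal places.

Fisher z: atanh(-0.51) = -0.562730, atanh(-0.72) = -0.907645
z = (z_r − z_0)·√(n−3) = (-0.562730 − (-0.907645))·√157 = 0.344915 · 12.529964 = 4.322

4.322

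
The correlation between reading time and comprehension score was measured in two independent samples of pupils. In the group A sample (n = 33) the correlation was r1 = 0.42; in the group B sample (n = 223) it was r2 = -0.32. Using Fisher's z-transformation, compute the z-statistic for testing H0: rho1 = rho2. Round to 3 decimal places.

Fisher z-transforms: z1 = atanh(0.42) = 0.447692, z2 = atanh(-0.32) = -0.331647; difference d = 0.779339
Var(d) = 1/30 + 1/220 = 0.0333333 + 0.0045455 = 0.0378788
z = d/√Var(d) = 0.779339 / √0.0378788 = 0.779339 / 0.194625 = 4.004

4.004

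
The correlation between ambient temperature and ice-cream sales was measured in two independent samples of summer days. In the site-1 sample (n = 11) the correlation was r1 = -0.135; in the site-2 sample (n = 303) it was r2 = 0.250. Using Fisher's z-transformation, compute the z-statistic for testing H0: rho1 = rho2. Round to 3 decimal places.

Fisher z-transforms: z1 = atanh(-0.135) = -0.135829, z2 = atanh(0.250) = 0.255413; difference d = -0.391242
Var(d) = 1/8 + 1/300 = 0.1250000 + 0.0033333 = 0.1283333
z = d/√Var(d) = -0.391242 / √0.1283333 = -0.391242 / 0.358236 = -1.092

-1.092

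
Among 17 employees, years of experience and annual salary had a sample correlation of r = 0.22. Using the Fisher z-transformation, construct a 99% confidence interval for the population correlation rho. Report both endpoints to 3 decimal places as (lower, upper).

(-0.434, 0.722)

z_r = atanh(0.22) = 0.223656;  SE = 1/√(n−3) = 1/√14 = 0.267261
z-limits: 0.223656 ± 2.576·0.267261 = 0.223656 ± 0.688464 = [-0.464808, 0.912120]
ρ-limits: (tanh -0.464808, tanh 0.912120) = (-0.434, 0.722)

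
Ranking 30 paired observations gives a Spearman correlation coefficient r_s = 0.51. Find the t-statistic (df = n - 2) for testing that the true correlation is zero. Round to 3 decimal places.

1 − r_s² = 1 − 0.2601 = 0.7399;  √(1−r_s²) = 0.860174
√(n−2) = √28 = 5.291503
t = r_s·√(n−2)/√(1−r_s²) = 0.51 · 5.291503 / 0.860174 = 3.137

3.137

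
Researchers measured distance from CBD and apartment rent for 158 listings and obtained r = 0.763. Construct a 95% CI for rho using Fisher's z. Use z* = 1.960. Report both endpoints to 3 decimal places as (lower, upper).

(0.689, 0.821)

Fisher z: z_r = atanh(r) = ½·ln((1+0.763)/(1−0.763)) = 1.003356
SE(z) = 1/√(n−3) = 1/√155 = 0.080322
95% ⇒ z* = 1.960; margin = 1.960·0.080322 = 0.157431
CI on z-scale: (0.845925, 1.160787)
Back-transform: tanh(0.845925) = 0.688935, tanh(1.160787) = 0.821296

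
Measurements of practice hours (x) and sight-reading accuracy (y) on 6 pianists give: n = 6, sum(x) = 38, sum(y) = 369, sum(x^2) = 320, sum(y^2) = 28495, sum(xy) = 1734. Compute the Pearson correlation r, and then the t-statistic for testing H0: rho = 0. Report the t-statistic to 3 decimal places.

-3.879

Numerator: nΣxy − (Σx)(Σy) = 6·1734 − (38)(369) = -3618
Denominator: √[(nΣx²−(Σx)²)(nΣy²−(Σy)²)]
  nΣx²−(Σx)² = 6·320 − 1444 = 476;  nΣy²−(Σy)² = 6·28495 − 136161 = 34809
  √(476·34809) = √16569084 = 4070.5140
r = -3618 / 4070.5140 = -0.8888
t = r·√(n−2)/√(1−r²) = -0.8888·√4 / √(1−0.789965) = -1.777600 / 0.458296 = -3.879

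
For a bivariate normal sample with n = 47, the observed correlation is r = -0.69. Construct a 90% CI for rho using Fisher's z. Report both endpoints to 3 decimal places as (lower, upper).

z_r = atanh(-0.69) = -0.847956;  SE = 1/√(n−3) = 1/√44 = 0.150756
z-limits: -0.847956 ± 1.645·0.150756 = -0.847956 ± 0.247994 = [-1.095950, -0.599962]
ρ-limits: (tanh -1.095950, tanh -0.599962) = (-0.799, -0.537)

(-0.799, -0.537)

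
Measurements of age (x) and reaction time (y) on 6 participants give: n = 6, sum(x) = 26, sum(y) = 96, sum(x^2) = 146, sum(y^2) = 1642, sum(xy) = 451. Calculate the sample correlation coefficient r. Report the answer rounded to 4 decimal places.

S_xy = nΣxy − ΣxΣy = 6·451 − 26·96 = 2706 − 2496 = 210
S_xx = nΣx² − (Σx)² = 6·146 − 26² = 876 − 676 = 200
S_yy = nΣy² − (Σy)² = 6·1642 − 96² = 9852 − 9216 = 636
r = S_xy / √(S_xx·S_yy) = 210 / √(200·636) = 210 / √127200 = 210 / 356.6511 = 0.5888

0.5888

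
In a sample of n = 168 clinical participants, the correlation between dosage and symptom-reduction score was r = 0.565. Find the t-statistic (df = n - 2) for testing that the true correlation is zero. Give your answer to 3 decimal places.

1 − r² = 1 − 0.319225 = 0.680775;  √(1−r²) = 0.825091
√(n−2) = √166 = 12.884099
t = r·√(n−2)/√(1−r²) = 0.565 · 12.884099 / 0.825091 = 8.823

8.823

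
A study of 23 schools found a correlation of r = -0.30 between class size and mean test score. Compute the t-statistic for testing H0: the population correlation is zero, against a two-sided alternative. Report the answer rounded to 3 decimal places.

-1.441

t = r·√(n−2) / √(1−r²) with r = -0.30, n = 23
  = -0.30·√21 / √(1 − 0.0900)
  = -0.30·4.582576 / 0.953939
  = -1.374773 / 0.953939 = -1.441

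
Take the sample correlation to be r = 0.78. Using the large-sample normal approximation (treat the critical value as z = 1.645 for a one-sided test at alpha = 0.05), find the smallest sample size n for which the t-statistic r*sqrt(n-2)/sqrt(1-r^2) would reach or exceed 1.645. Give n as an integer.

Need r·√(n−2)/√(1−r²) ≥ 1.645
√(n−2) ≥ 1.645·√(1−0.6084) / 0.78 = 1.645·0.625780 / 0.78 = 1.3198
n−2 ≥ 1.7419  ⇒  n ≥ 3.7419
Smallest integer n = 4

4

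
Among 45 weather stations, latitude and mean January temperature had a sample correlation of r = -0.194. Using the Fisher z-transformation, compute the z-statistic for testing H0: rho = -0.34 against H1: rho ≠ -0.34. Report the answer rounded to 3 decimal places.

z_r = atanh(-0.194) = -0.196490,  z_0 = atanh(-0.34) = -0.354093
SE = 1/√(n−3) = 1/√42 = 0.154303
z = (z_r − z_0)/SE = (-0.196490 − (-0.354093)) / 0.154303 = 0.157603 / 0.154303 = 1.021

1.021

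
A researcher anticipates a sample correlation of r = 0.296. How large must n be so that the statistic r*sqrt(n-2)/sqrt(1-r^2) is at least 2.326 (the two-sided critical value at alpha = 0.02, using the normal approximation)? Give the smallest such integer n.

59

Need r·√(n−2)/√(1−r²) ≥ 2.326
√(n−2) ≥ 2.326·√(1−0.087616) / 0.296 = 2.326·0.955188 / 0.296 = 7.5060
n−2 ≥ 56.3400  ⇒  n ≥ 58.3400
Smallest integer n = 59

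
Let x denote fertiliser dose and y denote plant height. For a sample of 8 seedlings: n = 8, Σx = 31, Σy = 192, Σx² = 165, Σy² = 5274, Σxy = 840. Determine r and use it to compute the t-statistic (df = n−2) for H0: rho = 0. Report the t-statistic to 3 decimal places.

1.636

Numerator: nΣxy − (Σx)(Σy) = 8·840 − (31)(192) = 768
Denominator: √[(nΣx²−(Σx)²)(nΣy²−(Σy)²)]
  nΣx²−(Σx)² = 8·165 − 961 = 359;  nΣy²−(Σy)² = 8·5274 − 36864 = 5328
  √(359·5328) = √1912752 = 1383.0228
r = 768 / 1383.0228 = 0.5553
t = r·√(n−2)/√(1−r²) = 0.5553·√6 / √(1−0.308358) = 1.360202 / 0.831650 = 1.636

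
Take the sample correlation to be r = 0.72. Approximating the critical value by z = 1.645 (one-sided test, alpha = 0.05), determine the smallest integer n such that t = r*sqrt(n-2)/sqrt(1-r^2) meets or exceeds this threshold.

r√(n−2)/√(1−r²) ≥ 1.645  ⇔  n−2 ≥ (1.645)²·(1−r²)/r²
(1−r²)/r² = (1−0.5184)/0.5184 = 0.9290
n ≥ 2 + 2.706025·0.9290 = 2 + 2.5139 = 4.5139
⌈4.5139⌉ = 5

5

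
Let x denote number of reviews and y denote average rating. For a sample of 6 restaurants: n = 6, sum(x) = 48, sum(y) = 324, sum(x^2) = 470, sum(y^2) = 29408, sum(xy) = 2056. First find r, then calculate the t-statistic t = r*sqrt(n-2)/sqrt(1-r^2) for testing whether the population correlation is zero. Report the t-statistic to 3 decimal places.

Numerator: nΣxy − (Σx)(Σy) = 6·2056 − (48)(324) = -3216
Denominator: √[(nΣx²−(Σx)²)(nΣy²−(Σy)²)]
  nΣx²−(Σx)² = 6·470 − 2304 = 516;  nΣy²−(Σy)² = 6·29408 − 104976 = 71472
  √(516·71472) = √36879552 = 6072.8537
r = -3216 / 6072.8537 = -0.5296
t = r·√(n−2)/√(1−r²) = -0.5296·√4 / √(1−0.280476) = -1.059200 / 0.848248 = -1.249

-1.249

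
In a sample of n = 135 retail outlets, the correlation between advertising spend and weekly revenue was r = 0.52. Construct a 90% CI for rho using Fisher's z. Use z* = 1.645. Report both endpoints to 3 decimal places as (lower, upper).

z_r = atanh(0.52) = 0.576340;  SE = 1/√(n−3) = 1/√132 = 0.087039
z-limits: 0.576340 ± 1.645·0.087039 = 0.576340 ± 0.143179 = [0.433161, 0.719519]
ρ-limits: (tanh 0.433161, tanh 0.719519) = (0.408, 0.617)

(0.408, 0.617)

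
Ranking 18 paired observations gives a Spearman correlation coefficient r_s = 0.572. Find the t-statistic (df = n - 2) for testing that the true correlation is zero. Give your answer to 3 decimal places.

1 − r_s² = 1 − 0.327184 = 0.672816;  √(1−r_s²) = 0.820254
√(n−2) = √16 = 4.000000
t = r_s·√(n−2)/√(1−r_s²) = 0.572 · 4.000000 / 0.820254 = 2.789

2.789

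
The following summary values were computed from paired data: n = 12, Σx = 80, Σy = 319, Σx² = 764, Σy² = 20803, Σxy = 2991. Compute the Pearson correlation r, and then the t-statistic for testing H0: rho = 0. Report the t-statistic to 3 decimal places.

S_xy = nΣxy − ΣxΣy = 12·2991 − 80·319 = 35892 − 25520 = 10372
S_xx = nΣx² − (Σx)² = 12·764 − 80² = 9168 − 6400 = 2768
S_yy = nΣy² − (Σy)² = 12·20803 − 319² = 249636 − 101761 = 147875
r = S_xy / √(S_xx·S_yy) = 10372 / √(2768·147875) = 10372 / √409318000 = 10372 / 20231.6089 = 0.5127
t = r·√(n−2)/√(1−r²) = 0.5127·√10 / √(1−0.262861) = 1.621300 / 0.858568 = 1.888

1.888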